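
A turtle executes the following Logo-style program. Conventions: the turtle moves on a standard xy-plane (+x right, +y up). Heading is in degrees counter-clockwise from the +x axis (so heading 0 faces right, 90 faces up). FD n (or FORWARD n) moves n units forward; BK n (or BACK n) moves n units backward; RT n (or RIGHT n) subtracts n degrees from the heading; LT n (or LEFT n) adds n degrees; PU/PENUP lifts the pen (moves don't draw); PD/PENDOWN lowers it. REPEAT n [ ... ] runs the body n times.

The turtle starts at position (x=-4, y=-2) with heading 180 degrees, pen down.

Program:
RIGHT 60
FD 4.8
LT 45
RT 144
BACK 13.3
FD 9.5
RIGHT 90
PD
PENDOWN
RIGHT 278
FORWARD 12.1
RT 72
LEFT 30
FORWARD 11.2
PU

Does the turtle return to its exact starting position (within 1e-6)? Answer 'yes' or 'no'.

Answer: no

Derivation:
Executing turtle program step by step:
Start: pos=(-4,-2), heading=180, pen down
RT 60: heading 180 -> 120
FD 4.8: (-4,-2) -> (-6.4,2.157) [heading=120, draw]
LT 45: heading 120 -> 165
RT 144: heading 165 -> 21
BK 13.3: (-6.4,2.157) -> (-18.817,-2.609) [heading=21, draw]
FD 9.5: (-18.817,-2.609) -> (-9.948,0.795) [heading=21, draw]
RT 90: heading 21 -> 291
PD: pen down
PD: pen down
RT 278: heading 291 -> 13
FD 12.1: (-9.948,0.795) -> (1.842,3.517) [heading=13, draw]
RT 72: heading 13 -> 301
LT 30: heading 301 -> 331
FD 11.2: (1.842,3.517) -> (11.638,-1.913) [heading=331, draw]
PU: pen up
Final: pos=(11.638,-1.913), heading=331, 5 segment(s) drawn

Start position: (-4, -2)
Final position: (11.638, -1.913)
Distance = 15.638; >= 1e-6 -> NOT closed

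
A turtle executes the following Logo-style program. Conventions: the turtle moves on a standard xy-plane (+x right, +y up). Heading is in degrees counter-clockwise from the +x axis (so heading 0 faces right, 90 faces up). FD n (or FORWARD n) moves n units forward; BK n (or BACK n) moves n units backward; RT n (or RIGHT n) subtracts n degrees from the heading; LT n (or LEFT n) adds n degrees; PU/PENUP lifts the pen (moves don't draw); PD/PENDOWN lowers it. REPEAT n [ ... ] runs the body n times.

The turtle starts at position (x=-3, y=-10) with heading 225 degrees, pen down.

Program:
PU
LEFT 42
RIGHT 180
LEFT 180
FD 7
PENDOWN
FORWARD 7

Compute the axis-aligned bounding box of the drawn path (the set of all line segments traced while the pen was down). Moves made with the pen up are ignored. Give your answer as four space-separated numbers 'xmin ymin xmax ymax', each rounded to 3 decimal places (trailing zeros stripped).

Executing turtle program step by step:
Start: pos=(-3,-10), heading=225, pen down
PU: pen up
LT 42: heading 225 -> 267
RT 180: heading 267 -> 87
LT 180: heading 87 -> 267
FD 7: (-3,-10) -> (-3.366,-16.99) [heading=267, move]
PD: pen down
FD 7: (-3.366,-16.99) -> (-3.733,-23.981) [heading=267, draw]
Final: pos=(-3.733,-23.981), heading=267, 1 segment(s) drawn

Segment endpoints: x in {-3.733, -3.366}, y in {-23.981, -16.99}
xmin=-3.733, ymin=-23.981, xmax=-3.366, ymax=-16.99

Answer: -3.733 -23.981 -3.366 -16.99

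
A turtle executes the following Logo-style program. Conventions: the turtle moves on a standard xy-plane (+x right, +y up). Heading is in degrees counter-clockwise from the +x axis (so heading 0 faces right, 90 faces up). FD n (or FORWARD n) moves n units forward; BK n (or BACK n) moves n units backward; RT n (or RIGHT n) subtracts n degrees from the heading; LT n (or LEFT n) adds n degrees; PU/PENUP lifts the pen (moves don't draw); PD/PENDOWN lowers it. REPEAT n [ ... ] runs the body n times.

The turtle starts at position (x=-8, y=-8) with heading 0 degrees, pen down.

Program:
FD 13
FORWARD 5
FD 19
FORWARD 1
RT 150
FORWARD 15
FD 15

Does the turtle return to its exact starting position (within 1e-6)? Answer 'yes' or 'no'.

Answer: no

Derivation:
Executing turtle program step by step:
Start: pos=(-8,-8), heading=0, pen down
FD 13: (-8,-8) -> (5,-8) [heading=0, draw]
FD 5: (5,-8) -> (10,-8) [heading=0, draw]
FD 19: (10,-8) -> (29,-8) [heading=0, draw]
FD 1: (29,-8) -> (30,-8) [heading=0, draw]
RT 150: heading 0 -> 210
FD 15: (30,-8) -> (17.01,-15.5) [heading=210, draw]
FD 15: (17.01,-15.5) -> (4.019,-23) [heading=210, draw]
Final: pos=(4.019,-23), heading=210, 6 segment(s) drawn

Start position: (-8, -8)
Final position: (4.019, -23)
Distance = 19.221; >= 1e-6 -> NOT closed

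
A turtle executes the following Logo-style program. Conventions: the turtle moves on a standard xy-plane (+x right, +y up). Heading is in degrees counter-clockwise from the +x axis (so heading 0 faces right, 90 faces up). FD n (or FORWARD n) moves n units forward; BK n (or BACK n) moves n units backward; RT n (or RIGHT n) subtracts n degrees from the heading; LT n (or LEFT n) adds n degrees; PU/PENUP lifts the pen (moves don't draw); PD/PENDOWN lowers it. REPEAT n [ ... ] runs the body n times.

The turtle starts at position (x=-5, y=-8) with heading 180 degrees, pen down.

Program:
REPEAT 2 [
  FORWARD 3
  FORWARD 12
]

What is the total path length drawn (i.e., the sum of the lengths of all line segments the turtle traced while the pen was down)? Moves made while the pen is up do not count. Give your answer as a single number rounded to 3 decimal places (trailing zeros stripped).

Executing turtle program step by step:
Start: pos=(-5,-8), heading=180, pen down
REPEAT 2 [
  -- iteration 1/2 --
  FD 3: (-5,-8) -> (-8,-8) [heading=180, draw]
  FD 12: (-8,-8) -> (-20,-8) [heading=180, draw]
  -- iteration 2/2 --
  FD 3: (-20,-8) -> (-23,-8) [heading=180, draw]
  FD 12: (-23,-8) -> (-35,-8) [heading=180, draw]
]
Final: pos=(-35,-8), heading=180, 4 segment(s) drawn

Segment lengths:
  seg 1: (-5,-8) -> (-8,-8), length = 3
  seg 2: (-8,-8) -> (-20,-8), length = 12
  seg 3: (-20,-8) -> (-23,-8), length = 3
  seg 4: (-23,-8) -> (-35,-8), length = 12
Total = 30

Answer: 30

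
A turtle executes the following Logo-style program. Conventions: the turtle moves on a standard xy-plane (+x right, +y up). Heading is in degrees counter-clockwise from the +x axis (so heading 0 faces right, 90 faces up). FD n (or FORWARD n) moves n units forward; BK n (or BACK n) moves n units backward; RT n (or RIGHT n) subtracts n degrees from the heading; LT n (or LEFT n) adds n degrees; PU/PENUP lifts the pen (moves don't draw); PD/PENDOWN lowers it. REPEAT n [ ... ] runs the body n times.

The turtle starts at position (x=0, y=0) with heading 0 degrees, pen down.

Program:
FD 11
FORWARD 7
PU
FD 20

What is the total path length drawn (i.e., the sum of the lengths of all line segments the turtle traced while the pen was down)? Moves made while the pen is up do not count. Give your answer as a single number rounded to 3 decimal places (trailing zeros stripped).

Answer: 18

Derivation:
Executing turtle program step by step:
Start: pos=(0,0), heading=0, pen down
FD 11: (0,0) -> (11,0) [heading=0, draw]
FD 7: (11,0) -> (18,0) [heading=0, draw]
PU: pen up
FD 20: (18,0) -> (38,0) [heading=0, move]
Final: pos=(38,0), heading=0, 2 segment(s) drawn

Segment lengths:
  seg 1: (0,0) -> (11,0), length = 11
  seg 2: (11,0) -> (18,0), length = 7
Total = 18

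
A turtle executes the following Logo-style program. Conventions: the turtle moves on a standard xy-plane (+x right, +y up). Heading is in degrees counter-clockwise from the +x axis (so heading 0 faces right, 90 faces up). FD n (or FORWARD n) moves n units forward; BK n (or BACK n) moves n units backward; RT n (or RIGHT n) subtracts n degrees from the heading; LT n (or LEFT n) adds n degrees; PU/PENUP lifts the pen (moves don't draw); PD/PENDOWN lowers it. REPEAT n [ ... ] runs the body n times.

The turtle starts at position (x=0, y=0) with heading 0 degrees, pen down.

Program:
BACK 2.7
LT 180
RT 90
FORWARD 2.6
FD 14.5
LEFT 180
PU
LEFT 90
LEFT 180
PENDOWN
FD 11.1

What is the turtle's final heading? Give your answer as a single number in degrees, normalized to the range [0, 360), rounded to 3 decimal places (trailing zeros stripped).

Executing turtle program step by step:
Start: pos=(0,0), heading=0, pen down
BK 2.7: (0,0) -> (-2.7,0) [heading=0, draw]
LT 180: heading 0 -> 180
RT 90: heading 180 -> 90
FD 2.6: (-2.7,0) -> (-2.7,2.6) [heading=90, draw]
FD 14.5: (-2.7,2.6) -> (-2.7,17.1) [heading=90, draw]
LT 180: heading 90 -> 270
PU: pen up
LT 90: heading 270 -> 0
LT 180: heading 0 -> 180
PD: pen down
FD 11.1: (-2.7,17.1) -> (-13.8,17.1) [heading=180, draw]
Final: pos=(-13.8,17.1), heading=180, 4 segment(s) drawn

Answer: 180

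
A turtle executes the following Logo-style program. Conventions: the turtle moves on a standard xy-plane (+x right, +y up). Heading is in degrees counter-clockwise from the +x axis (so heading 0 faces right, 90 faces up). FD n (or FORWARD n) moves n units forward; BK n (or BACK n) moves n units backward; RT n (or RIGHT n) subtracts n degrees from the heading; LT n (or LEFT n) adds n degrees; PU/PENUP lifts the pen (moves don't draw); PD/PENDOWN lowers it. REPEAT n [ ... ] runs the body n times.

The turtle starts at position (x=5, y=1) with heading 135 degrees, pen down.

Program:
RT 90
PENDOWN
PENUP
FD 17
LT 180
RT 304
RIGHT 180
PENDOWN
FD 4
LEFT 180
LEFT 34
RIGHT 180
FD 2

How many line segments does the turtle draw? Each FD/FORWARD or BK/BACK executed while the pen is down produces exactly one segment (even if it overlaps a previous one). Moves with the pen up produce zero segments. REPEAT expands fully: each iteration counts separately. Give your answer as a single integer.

Answer: 2

Derivation:
Executing turtle program step by step:
Start: pos=(5,1), heading=135, pen down
RT 90: heading 135 -> 45
PD: pen down
PU: pen up
FD 17: (5,1) -> (17.021,13.021) [heading=45, move]
LT 180: heading 45 -> 225
RT 304: heading 225 -> 281
RT 180: heading 281 -> 101
PD: pen down
FD 4: (17.021,13.021) -> (16.258,16.947) [heading=101, draw]
LT 180: heading 101 -> 281
LT 34: heading 281 -> 315
RT 180: heading 315 -> 135
FD 2: (16.258,16.947) -> (14.843,18.362) [heading=135, draw]
Final: pos=(14.843,18.362), heading=135, 2 segment(s) drawn
Segments drawn: 2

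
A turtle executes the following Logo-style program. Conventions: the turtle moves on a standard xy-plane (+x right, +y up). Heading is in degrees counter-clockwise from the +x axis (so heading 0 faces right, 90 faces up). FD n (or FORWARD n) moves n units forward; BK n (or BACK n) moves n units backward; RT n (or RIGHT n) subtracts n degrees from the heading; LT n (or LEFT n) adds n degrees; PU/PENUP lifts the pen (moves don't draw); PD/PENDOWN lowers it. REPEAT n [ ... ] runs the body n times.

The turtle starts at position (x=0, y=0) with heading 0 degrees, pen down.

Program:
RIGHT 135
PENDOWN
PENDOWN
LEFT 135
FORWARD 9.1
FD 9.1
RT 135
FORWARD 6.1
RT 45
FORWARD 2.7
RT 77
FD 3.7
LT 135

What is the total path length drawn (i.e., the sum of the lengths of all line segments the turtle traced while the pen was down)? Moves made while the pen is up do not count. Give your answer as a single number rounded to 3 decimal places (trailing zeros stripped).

Executing turtle program step by step:
Start: pos=(0,0), heading=0, pen down
RT 135: heading 0 -> 225
PD: pen down
PD: pen down
LT 135: heading 225 -> 0
FD 9.1: (0,0) -> (9.1,0) [heading=0, draw]
FD 9.1: (9.1,0) -> (18.2,0) [heading=0, draw]
RT 135: heading 0 -> 225
FD 6.1: (18.2,0) -> (13.887,-4.313) [heading=225, draw]
RT 45: heading 225 -> 180
FD 2.7: (13.887,-4.313) -> (11.187,-4.313) [heading=180, draw]
RT 77: heading 180 -> 103
FD 3.7: (11.187,-4.313) -> (10.354,-0.708) [heading=103, draw]
LT 135: heading 103 -> 238
Final: pos=(10.354,-0.708), heading=238, 5 segment(s) drawn

Segment lengths:
  seg 1: (0,0) -> (9.1,0), length = 9.1
  seg 2: (9.1,0) -> (18.2,0), length = 9.1
  seg 3: (18.2,0) -> (13.887,-4.313), length = 6.1
  seg 4: (13.887,-4.313) -> (11.187,-4.313), length = 2.7
  seg 5: (11.187,-4.313) -> (10.354,-0.708), length = 3.7
Total = 30.7

Answer: 30.7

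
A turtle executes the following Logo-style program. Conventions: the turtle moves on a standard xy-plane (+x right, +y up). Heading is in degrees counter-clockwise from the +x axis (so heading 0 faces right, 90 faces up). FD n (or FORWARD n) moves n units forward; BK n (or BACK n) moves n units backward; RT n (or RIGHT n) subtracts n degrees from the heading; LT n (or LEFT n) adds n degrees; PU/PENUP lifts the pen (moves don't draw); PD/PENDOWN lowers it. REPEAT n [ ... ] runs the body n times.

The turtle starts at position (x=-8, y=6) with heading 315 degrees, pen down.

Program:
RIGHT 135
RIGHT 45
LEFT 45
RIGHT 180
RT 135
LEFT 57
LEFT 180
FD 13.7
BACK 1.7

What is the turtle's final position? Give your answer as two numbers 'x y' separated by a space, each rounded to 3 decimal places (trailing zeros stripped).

Executing turtle program step by step:
Start: pos=(-8,6), heading=315, pen down
RT 135: heading 315 -> 180
RT 45: heading 180 -> 135
LT 45: heading 135 -> 180
RT 180: heading 180 -> 0
RT 135: heading 0 -> 225
LT 57: heading 225 -> 282
LT 180: heading 282 -> 102
FD 13.7: (-8,6) -> (-10.848,19.401) [heading=102, draw]
BK 1.7: (-10.848,19.401) -> (-10.495,17.738) [heading=102, draw]
Final: pos=(-10.495,17.738), heading=102, 2 segment(s) drawn

Answer: -10.495 17.738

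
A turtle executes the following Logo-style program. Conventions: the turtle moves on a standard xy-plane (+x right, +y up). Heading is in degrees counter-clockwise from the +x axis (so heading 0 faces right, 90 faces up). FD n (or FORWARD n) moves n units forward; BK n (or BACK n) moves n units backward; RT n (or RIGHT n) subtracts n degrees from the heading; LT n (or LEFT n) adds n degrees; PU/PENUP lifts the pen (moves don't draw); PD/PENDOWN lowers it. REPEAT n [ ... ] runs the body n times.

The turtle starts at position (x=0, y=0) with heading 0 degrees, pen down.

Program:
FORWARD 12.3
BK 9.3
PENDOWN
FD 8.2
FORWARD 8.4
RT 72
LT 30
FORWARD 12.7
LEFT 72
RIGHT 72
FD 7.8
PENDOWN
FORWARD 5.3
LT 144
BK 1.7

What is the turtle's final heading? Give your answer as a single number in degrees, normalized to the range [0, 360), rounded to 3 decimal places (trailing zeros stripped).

Executing turtle program step by step:
Start: pos=(0,0), heading=0, pen down
FD 12.3: (0,0) -> (12.3,0) [heading=0, draw]
BK 9.3: (12.3,0) -> (3,0) [heading=0, draw]
PD: pen down
FD 8.2: (3,0) -> (11.2,0) [heading=0, draw]
FD 8.4: (11.2,0) -> (19.6,0) [heading=0, draw]
RT 72: heading 0 -> 288
LT 30: heading 288 -> 318
FD 12.7: (19.6,0) -> (29.038,-8.498) [heading=318, draw]
LT 72: heading 318 -> 30
RT 72: heading 30 -> 318
FD 7.8: (29.038,-8.498) -> (34.834,-13.717) [heading=318, draw]
PD: pen down
FD 5.3: (34.834,-13.717) -> (38.773,-17.264) [heading=318, draw]
LT 144: heading 318 -> 102
BK 1.7: (38.773,-17.264) -> (39.127,-18.926) [heading=102, draw]
Final: pos=(39.127,-18.926), heading=102, 8 segment(s) drawn

Answer: 102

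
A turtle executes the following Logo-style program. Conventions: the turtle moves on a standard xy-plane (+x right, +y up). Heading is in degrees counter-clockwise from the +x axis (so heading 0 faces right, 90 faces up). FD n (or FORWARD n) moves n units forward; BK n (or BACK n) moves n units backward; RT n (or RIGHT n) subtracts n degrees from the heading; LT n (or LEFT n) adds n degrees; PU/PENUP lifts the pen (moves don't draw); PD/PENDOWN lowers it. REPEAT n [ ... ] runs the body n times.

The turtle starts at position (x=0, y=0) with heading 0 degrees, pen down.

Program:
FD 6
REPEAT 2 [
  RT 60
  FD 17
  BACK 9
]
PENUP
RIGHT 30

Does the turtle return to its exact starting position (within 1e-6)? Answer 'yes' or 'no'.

Answer: no

Derivation:
Executing turtle program step by step:
Start: pos=(0,0), heading=0, pen down
FD 6: (0,0) -> (6,0) [heading=0, draw]
REPEAT 2 [
  -- iteration 1/2 --
  RT 60: heading 0 -> 300
  FD 17: (6,0) -> (14.5,-14.722) [heading=300, draw]
  BK 9: (14.5,-14.722) -> (10,-6.928) [heading=300, draw]
  -- iteration 2/2 --
  RT 60: heading 300 -> 240
  FD 17: (10,-6.928) -> (1.5,-21.651) [heading=240, draw]
  BK 9: (1.5,-21.651) -> (6,-13.856) [heading=240, draw]
]
PU: pen up
RT 30: heading 240 -> 210
Final: pos=(6,-13.856), heading=210, 5 segment(s) drawn

Start position: (0, 0)
Final position: (6, -13.856)
Distance = 15.1; >= 1e-6 -> NOT closed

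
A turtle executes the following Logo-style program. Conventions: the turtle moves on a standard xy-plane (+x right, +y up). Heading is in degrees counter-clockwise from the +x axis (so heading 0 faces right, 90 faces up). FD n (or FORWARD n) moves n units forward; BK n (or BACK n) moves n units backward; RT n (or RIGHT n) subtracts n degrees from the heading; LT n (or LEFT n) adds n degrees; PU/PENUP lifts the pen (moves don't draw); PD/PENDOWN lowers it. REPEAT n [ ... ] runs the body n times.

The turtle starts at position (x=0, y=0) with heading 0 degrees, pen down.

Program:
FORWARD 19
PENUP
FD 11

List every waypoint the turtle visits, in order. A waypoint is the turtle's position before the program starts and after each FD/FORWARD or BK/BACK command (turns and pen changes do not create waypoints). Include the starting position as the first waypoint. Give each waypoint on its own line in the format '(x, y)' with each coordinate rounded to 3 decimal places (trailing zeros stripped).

Answer: (0, 0)
(19, 0)
(30, 0)

Derivation:
Executing turtle program step by step:
Start: pos=(0,0), heading=0, pen down
FD 19: (0,0) -> (19,0) [heading=0, draw]
PU: pen up
FD 11: (19,0) -> (30,0) [heading=0, move]
Final: pos=(30,0), heading=0, 1 segment(s) drawn
Waypoints (3 total):
(0, 0)
(19, 0)
(30, 0)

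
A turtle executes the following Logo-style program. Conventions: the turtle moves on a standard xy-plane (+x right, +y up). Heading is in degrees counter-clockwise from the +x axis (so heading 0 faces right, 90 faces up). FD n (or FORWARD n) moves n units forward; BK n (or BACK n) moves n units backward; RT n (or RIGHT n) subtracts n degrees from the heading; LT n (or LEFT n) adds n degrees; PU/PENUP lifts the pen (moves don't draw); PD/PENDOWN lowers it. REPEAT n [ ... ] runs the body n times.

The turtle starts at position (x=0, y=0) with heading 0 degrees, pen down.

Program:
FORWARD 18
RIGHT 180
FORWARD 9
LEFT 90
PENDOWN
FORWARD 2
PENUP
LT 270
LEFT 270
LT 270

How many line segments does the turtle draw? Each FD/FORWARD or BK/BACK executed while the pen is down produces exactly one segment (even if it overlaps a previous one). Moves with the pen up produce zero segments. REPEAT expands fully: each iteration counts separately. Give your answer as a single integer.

Answer: 3

Derivation:
Executing turtle program step by step:
Start: pos=(0,0), heading=0, pen down
FD 18: (0,0) -> (18,0) [heading=0, draw]
RT 180: heading 0 -> 180
FD 9: (18,0) -> (9,0) [heading=180, draw]
LT 90: heading 180 -> 270
PD: pen down
FD 2: (9,0) -> (9,-2) [heading=270, draw]
PU: pen up
LT 270: heading 270 -> 180
LT 270: heading 180 -> 90
LT 270: heading 90 -> 0
Final: pos=(9,-2), heading=0, 3 segment(s) drawn
Segments drawn: 3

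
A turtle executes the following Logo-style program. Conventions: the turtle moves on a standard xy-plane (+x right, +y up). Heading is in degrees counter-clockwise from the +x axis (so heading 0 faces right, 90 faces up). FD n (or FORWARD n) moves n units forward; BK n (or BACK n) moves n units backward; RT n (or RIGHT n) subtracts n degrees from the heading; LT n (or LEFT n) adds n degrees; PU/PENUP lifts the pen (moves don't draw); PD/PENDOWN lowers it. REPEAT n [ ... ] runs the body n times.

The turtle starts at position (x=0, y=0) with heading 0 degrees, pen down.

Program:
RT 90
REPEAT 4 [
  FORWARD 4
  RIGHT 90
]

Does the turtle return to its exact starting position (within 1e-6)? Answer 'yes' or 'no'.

Executing turtle program step by step:
Start: pos=(0,0), heading=0, pen down
RT 90: heading 0 -> 270
REPEAT 4 [
  -- iteration 1/4 --
  FD 4: (0,0) -> (0,-4) [heading=270, draw]
  RT 90: heading 270 -> 180
  -- iteration 2/4 --
  FD 4: (0,-4) -> (-4,-4) [heading=180, draw]
  RT 90: heading 180 -> 90
  -- iteration 3/4 --
  FD 4: (-4,-4) -> (-4,0) [heading=90, draw]
  RT 90: heading 90 -> 0
  -- iteration 4/4 --
  FD 4: (-4,0) -> (0,0) [heading=0, draw]
  RT 90: heading 0 -> 270
]
Final: pos=(0,0), heading=270, 4 segment(s) drawn

Start position: (0, 0)
Final position: (0, 0)
Distance = 0; < 1e-6 -> CLOSED

Answer: yes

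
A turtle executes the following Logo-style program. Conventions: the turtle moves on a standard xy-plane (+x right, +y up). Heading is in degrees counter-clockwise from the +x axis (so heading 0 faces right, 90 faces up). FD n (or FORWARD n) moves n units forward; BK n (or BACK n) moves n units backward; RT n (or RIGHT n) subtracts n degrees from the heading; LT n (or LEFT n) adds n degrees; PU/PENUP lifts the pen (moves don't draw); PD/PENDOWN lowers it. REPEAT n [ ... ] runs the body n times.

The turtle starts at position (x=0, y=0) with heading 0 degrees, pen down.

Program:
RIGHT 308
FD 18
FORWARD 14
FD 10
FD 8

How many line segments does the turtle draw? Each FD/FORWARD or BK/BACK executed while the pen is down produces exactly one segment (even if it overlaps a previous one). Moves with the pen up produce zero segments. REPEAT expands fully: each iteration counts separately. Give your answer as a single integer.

Answer: 4

Derivation:
Executing turtle program step by step:
Start: pos=(0,0), heading=0, pen down
RT 308: heading 0 -> 52
FD 18: (0,0) -> (11.082,14.184) [heading=52, draw]
FD 14: (11.082,14.184) -> (19.701,25.216) [heading=52, draw]
FD 10: (19.701,25.216) -> (25.858,33.096) [heading=52, draw]
FD 8: (25.858,33.096) -> (30.783,39.401) [heading=52, draw]
Final: pos=(30.783,39.401), heading=52, 4 segment(s) drawn
Segments drawn: 4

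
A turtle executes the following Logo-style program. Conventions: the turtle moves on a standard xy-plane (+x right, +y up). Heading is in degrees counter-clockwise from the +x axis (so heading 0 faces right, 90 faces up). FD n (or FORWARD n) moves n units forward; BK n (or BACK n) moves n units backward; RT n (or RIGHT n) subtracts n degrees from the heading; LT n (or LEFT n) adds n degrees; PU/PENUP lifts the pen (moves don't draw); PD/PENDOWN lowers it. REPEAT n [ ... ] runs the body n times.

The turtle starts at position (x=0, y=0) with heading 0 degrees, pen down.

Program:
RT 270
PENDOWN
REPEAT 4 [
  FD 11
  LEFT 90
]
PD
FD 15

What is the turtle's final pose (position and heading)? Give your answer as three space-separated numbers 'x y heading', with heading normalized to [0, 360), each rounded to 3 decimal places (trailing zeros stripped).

Answer: 0 15 90

Derivation:
Executing turtle program step by step:
Start: pos=(0,0), heading=0, pen down
RT 270: heading 0 -> 90
PD: pen down
REPEAT 4 [
  -- iteration 1/4 --
  FD 11: (0,0) -> (0,11) [heading=90, draw]
  LT 90: heading 90 -> 180
  -- iteration 2/4 --
  FD 11: (0,11) -> (-11,11) [heading=180, draw]
  LT 90: heading 180 -> 270
  -- iteration 3/4 --
  FD 11: (-11,11) -> (-11,0) [heading=270, draw]
  LT 90: heading 270 -> 0
  -- iteration 4/4 --
  FD 11: (-11,0) -> (0,0) [heading=0, draw]
  LT 90: heading 0 -> 90
]
PD: pen down
FD 15: (0,0) -> (0,15) [heading=90, draw]
Final: pos=(0,15), heading=90, 5 segment(s) drawn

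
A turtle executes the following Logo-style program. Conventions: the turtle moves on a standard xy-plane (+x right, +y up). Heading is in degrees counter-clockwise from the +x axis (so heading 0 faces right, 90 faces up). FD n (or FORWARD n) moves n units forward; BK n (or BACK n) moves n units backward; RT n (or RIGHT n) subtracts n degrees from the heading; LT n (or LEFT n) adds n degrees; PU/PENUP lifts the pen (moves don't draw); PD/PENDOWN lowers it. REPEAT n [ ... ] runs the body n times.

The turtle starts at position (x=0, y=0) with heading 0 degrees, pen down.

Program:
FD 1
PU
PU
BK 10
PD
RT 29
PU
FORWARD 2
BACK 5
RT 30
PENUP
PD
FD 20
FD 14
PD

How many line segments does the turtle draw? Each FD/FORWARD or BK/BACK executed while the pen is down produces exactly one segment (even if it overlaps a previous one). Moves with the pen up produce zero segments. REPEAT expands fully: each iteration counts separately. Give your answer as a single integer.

Executing turtle program step by step:
Start: pos=(0,0), heading=0, pen down
FD 1: (0,0) -> (1,0) [heading=0, draw]
PU: pen up
PU: pen up
BK 10: (1,0) -> (-9,0) [heading=0, move]
PD: pen down
RT 29: heading 0 -> 331
PU: pen up
FD 2: (-9,0) -> (-7.251,-0.97) [heading=331, move]
BK 5: (-7.251,-0.97) -> (-11.624,1.454) [heading=331, move]
RT 30: heading 331 -> 301
PU: pen up
PD: pen down
FD 20: (-11.624,1.454) -> (-1.323,-15.689) [heading=301, draw]
FD 14: (-1.323,-15.689) -> (5.887,-27.689) [heading=301, draw]
PD: pen down
Final: pos=(5.887,-27.689), heading=301, 3 segment(s) drawn
Segments drawn: 3

Answer: 3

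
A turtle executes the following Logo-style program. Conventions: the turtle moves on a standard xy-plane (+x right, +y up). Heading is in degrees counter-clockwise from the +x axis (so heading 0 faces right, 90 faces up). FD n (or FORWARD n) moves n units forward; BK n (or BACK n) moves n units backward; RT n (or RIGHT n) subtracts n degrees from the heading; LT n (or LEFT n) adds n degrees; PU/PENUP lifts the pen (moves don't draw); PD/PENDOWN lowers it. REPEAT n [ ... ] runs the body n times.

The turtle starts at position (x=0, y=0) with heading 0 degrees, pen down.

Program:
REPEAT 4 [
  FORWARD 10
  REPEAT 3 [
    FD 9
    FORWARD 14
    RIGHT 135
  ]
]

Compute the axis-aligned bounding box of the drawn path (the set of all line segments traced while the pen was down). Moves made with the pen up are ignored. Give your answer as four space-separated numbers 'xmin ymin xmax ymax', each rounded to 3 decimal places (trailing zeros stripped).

Answer: 0 -40.406 40.071 6.737

Derivation:
Executing turtle program step by step:
Start: pos=(0,0), heading=0, pen down
REPEAT 4 [
  -- iteration 1/4 --
  FD 10: (0,0) -> (10,0) [heading=0, draw]
  REPEAT 3 [
    -- iteration 1/3 --
    FD 9: (10,0) -> (19,0) [heading=0, draw]
    FD 14: (19,0) -> (33,0) [heading=0, draw]
    RT 135: heading 0 -> 225
    -- iteration 2/3 --
    FD 9: (33,0) -> (26.636,-6.364) [heading=225, draw]
    FD 14: (26.636,-6.364) -> (16.737,-16.263) [heading=225, draw]
    RT 135: heading 225 -> 90
    -- iteration 3/3 --
    FD 9: (16.737,-16.263) -> (16.737,-7.263) [heading=90, draw]
    FD 14: (16.737,-7.263) -> (16.737,6.737) [heading=90, draw]
    RT 135: heading 90 -> 315
  ]
  -- iteration 2/4 --
  FD 10: (16.737,6.737) -> (23.808,-0.335) [heading=315, draw]
  REPEAT 3 [
    -- iteration 1/3 --
    FD 9: (23.808,-0.335) -> (30.172,-6.698) [heading=315, draw]
    FD 14: (30.172,-6.698) -> (40.071,-16.598) [heading=315, draw]
    RT 135: heading 315 -> 180
    -- iteration 2/3 --
    FD 9: (40.071,-16.598) -> (31.071,-16.598) [heading=180, draw]
    FD 14: (31.071,-16.598) -> (17.071,-16.598) [heading=180, draw]
    RT 135: heading 180 -> 45
    -- iteration 3/3 --
    FD 9: (17.071,-16.598) -> (23.435,-10.234) [heading=45, draw]
    FD 14: (23.435,-10.234) -> (33.335,-0.335) [heading=45, draw]
    RT 135: heading 45 -> 270
  ]
  -- iteration 3/4 --
  FD 10: (33.335,-0.335) -> (33.335,-10.335) [heading=270, draw]
  REPEAT 3 [
    -- iteration 1/3 --
    FD 9: (33.335,-10.335) -> (33.335,-19.335) [heading=270, draw]
    FD 14: (33.335,-19.335) -> (33.335,-33.335) [heading=270, draw]
    RT 135: heading 270 -> 135
    -- iteration 2/3 --
    FD 9: (33.335,-33.335) -> (26.971,-26.971) [heading=135, draw]
    FD 14: (26.971,-26.971) -> (17.071,-17.071) [heading=135, draw]
    RT 135: heading 135 -> 0
    -- iteration 3/3 --
    FD 9: (17.071,-17.071) -> (26.071,-17.071) [heading=0, draw]
    FD 14: (26.071,-17.071) -> (40.071,-17.071) [heading=0, draw]
    RT 135: heading 0 -> 225
  ]
  -- iteration 4/4 --
  FD 10: (40.071,-17.071) -> (33,-24.142) [heading=225, draw]
  REPEAT 3 [
    -- iteration 1/3 --
    FD 9: (33,-24.142) -> (26.636,-30.506) [heading=225, draw]
    FD 14: (26.636,-30.506) -> (16.737,-40.406) [heading=225, draw]
    RT 135: heading 225 -> 90
    -- iteration 2/3 --
    FD 9: (16.737,-40.406) -> (16.737,-31.406) [heading=90, draw]
    FD 14: (16.737,-31.406) -> (16.737,-17.406) [heading=90, draw]
    RT 135: heading 90 -> 315
    -- iteration 3/3 --
    FD 9: (16.737,-17.406) -> (23.101,-23.77) [heading=315, draw]
    FD 14: (23.101,-23.77) -> (33,-33.669) [heading=315, draw]
    RT 135: heading 315 -> 180
  ]
]
Final: pos=(33,-33.669), heading=180, 28 segment(s) drawn

Segment endpoints: x in {0, 10, 16.737, 16.737, 16.737, 16.737, 16.737, 17.071, 17.071, 19, 23.101, 23.435, 23.808, 26.071, 26.636, 26.636, 26.971, 30.172, 31.071, 33, 33, 33, 33.335, 33.335, 33.335, 33.335, 40.071, 40.071}, y in {-40.406, -33.669, -33.335, -31.406, -30.506, -26.971, -24.142, -23.77, -19.335, -17.406, -17.071, -17.071, -17.071, -16.598, -16.598, -16.598, -16.263, -10.335, -10.234, -7.263, -6.698, -6.364, -0.335, -0.335, 0, 6.737}
xmin=0, ymin=-40.406, xmax=40.071, ymax=6.737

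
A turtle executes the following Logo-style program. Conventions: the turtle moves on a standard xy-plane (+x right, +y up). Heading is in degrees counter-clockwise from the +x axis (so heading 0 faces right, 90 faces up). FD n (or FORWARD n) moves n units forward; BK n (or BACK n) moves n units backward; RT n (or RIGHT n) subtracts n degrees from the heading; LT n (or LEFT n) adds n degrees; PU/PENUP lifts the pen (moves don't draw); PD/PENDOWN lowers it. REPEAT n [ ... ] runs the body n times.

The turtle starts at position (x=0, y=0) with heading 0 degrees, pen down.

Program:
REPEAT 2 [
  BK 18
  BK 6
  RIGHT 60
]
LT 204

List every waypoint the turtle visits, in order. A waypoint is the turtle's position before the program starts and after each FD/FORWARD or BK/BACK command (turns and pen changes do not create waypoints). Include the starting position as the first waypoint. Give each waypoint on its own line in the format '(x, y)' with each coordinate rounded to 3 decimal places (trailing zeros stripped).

Executing turtle program step by step:
Start: pos=(0,0), heading=0, pen down
REPEAT 2 [
  -- iteration 1/2 --
  BK 18: (0,0) -> (-18,0) [heading=0, draw]
  BK 6: (-18,0) -> (-24,0) [heading=0, draw]
  RT 60: heading 0 -> 300
  -- iteration 2/2 --
  BK 18: (-24,0) -> (-33,15.588) [heading=300, draw]
  BK 6: (-33,15.588) -> (-36,20.785) [heading=300, draw]
  RT 60: heading 300 -> 240
]
LT 204: heading 240 -> 84
Final: pos=(-36,20.785), heading=84, 4 segment(s) drawn
Waypoints (5 total):
(0, 0)
(-18, 0)
(-24, 0)
(-33, 15.588)
(-36, 20.785)

Answer: (0, 0)
(-18, 0)
(-24, 0)
(-33, 15.588)
(-36, 20.785)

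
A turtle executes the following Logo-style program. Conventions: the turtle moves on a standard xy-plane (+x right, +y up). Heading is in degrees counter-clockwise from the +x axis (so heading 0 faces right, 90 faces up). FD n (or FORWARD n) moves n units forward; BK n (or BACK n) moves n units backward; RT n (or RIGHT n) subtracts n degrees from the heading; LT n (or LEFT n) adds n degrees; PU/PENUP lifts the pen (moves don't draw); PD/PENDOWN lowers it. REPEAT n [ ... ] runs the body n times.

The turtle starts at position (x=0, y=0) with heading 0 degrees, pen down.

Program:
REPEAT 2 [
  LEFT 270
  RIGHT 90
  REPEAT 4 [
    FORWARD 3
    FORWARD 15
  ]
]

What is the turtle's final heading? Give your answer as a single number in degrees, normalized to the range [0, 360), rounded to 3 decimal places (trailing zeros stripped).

Answer: 0

Derivation:
Executing turtle program step by step:
Start: pos=(0,0), heading=0, pen down
REPEAT 2 [
  -- iteration 1/2 --
  LT 270: heading 0 -> 270
  RT 90: heading 270 -> 180
  REPEAT 4 [
    -- iteration 1/4 --
    FD 3: (0,0) -> (-3,0) [heading=180, draw]
    FD 15: (-3,0) -> (-18,0) [heading=180, draw]
    -- iteration 2/4 --
    FD 3: (-18,0) -> (-21,0) [heading=180, draw]
    FD 15: (-21,0) -> (-36,0) [heading=180, draw]
    -- iteration 3/4 --
    FD 3: (-36,0) -> (-39,0) [heading=180, draw]
    FD 15: (-39,0) -> (-54,0) [heading=180, draw]
    -- iteration 4/4 --
    FD 3: (-54,0) -> (-57,0) [heading=180, draw]
    FD 15: (-57,0) -> (-72,0) [heading=180, draw]
  ]
  -- iteration 2/2 --
  LT 270: heading 180 -> 90
  RT 90: heading 90 -> 0
  REPEAT 4 [
    -- iteration 1/4 --
    FD 3: (-72,0) -> (-69,0) [heading=0, draw]
    FD 15: (-69,0) -> (-54,0) [heading=0, draw]
    -- iteration 2/4 --
    FD 3: (-54,0) -> (-51,0) [heading=0, draw]
    FD 15: (-51,0) -> (-36,0) [heading=0, draw]
    -- iteration 3/4 --
    FD 3: (-36,0) -> (-33,0) [heading=0, draw]
    FD 15: (-33,0) -> (-18,0) [heading=0, draw]
    -- iteration 4/4 --
    FD 3: (-18,0) -> (-15,0) [heading=0, draw]
    FD 15: (-15,0) -> (0,0) [heading=0, draw]
  ]
]
Final: pos=(0,0), heading=0, 16 segment(s) drawn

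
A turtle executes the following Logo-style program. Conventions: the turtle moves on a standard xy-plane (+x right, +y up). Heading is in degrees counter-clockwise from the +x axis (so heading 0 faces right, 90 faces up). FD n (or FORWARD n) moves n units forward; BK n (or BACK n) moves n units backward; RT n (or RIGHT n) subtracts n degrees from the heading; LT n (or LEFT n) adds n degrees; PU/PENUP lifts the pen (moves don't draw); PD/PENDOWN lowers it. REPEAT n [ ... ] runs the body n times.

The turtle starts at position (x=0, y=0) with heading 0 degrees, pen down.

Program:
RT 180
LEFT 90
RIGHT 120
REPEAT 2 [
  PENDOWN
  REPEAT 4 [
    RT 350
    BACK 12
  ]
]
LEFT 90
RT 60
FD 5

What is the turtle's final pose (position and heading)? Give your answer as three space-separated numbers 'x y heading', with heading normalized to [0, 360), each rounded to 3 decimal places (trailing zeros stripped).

Answer: 84.618 17.982 260

Derivation:
Executing turtle program step by step:
Start: pos=(0,0), heading=0, pen down
RT 180: heading 0 -> 180
LT 90: heading 180 -> 270
RT 120: heading 270 -> 150
REPEAT 2 [
  -- iteration 1/2 --
  PD: pen down
  REPEAT 4 [
    -- iteration 1/4 --
    RT 350: heading 150 -> 160
    BK 12: (0,0) -> (11.276,-4.104) [heading=160, draw]
    -- iteration 2/4 --
    RT 350: heading 160 -> 170
    BK 12: (11.276,-4.104) -> (23.094,-6.188) [heading=170, draw]
    -- iteration 3/4 --
    RT 350: heading 170 -> 180
    BK 12: (23.094,-6.188) -> (35.094,-6.188) [heading=180, draw]
    -- iteration 4/4 --
    RT 350: heading 180 -> 190
    BK 12: (35.094,-6.188) -> (46.912,-4.104) [heading=190, draw]
  ]
  -- iteration 2/2 --
  PD: pen down
  REPEAT 4 [
    -- iteration 1/4 --
    RT 350: heading 190 -> 200
    BK 12: (46.912,-4.104) -> (58.188,0) [heading=200, draw]
    -- iteration 2/4 --
    RT 350: heading 200 -> 210
    BK 12: (58.188,0) -> (68.58,6) [heading=210, draw]
    -- iteration 3/4 --
    RT 350: heading 210 -> 220
    BK 12: (68.58,6) -> (77.773,13.713) [heading=220, draw]
    -- iteration 4/4 --
    RT 350: heading 220 -> 230
    BK 12: (77.773,13.713) -> (85.486,22.906) [heading=230, draw]
  ]
]
LT 90: heading 230 -> 320
RT 60: heading 320 -> 260
FD 5: (85.486,22.906) -> (84.618,17.982) [heading=260, draw]
Final: pos=(84.618,17.982), heading=260, 9 segment(s) drawn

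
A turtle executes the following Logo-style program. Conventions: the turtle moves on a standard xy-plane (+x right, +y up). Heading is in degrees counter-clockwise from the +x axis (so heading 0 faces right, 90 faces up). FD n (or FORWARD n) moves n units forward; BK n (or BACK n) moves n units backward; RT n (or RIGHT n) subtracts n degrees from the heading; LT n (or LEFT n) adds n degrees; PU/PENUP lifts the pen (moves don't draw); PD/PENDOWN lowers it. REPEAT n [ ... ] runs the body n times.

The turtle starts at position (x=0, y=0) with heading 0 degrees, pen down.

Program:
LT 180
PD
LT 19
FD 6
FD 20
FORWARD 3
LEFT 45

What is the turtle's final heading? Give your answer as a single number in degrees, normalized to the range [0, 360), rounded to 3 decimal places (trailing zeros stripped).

Executing turtle program step by step:
Start: pos=(0,0), heading=0, pen down
LT 180: heading 0 -> 180
PD: pen down
LT 19: heading 180 -> 199
FD 6: (0,0) -> (-5.673,-1.953) [heading=199, draw]
FD 20: (-5.673,-1.953) -> (-24.583,-8.465) [heading=199, draw]
FD 3: (-24.583,-8.465) -> (-27.42,-9.441) [heading=199, draw]
LT 45: heading 199 -> 244
Final: pos=(-27.42,-9.441), heading=244, 3 segment(s) drawn

Answer: 244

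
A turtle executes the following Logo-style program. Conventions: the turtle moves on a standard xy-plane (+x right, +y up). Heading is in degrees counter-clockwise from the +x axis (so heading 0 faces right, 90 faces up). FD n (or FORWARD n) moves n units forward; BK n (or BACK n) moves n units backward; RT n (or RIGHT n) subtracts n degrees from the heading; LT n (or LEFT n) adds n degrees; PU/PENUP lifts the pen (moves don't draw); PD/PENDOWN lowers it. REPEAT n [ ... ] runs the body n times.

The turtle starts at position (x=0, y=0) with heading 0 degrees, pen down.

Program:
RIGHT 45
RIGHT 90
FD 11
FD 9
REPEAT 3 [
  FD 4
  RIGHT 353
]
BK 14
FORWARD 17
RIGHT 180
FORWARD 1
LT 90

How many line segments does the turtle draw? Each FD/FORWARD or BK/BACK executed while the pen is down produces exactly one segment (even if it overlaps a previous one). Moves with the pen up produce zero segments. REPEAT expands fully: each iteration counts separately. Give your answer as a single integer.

Executing turtle program step by step:
Start: pos=(0,0), heading=0, pen down
RT 45: heading 0 -> 315
RT 90: heading 315 -> 225
FD 11: (0,0) -> (-7.778,-7.778) [heading=225, draw]
FD 9: (-7.778,-7.778) -> (-14.142,-14.142) [heading=225, draw]
REPEAT 3 [
  -- iteration 1/3 --
  FD 4: (-14.142,-14.142) -> (-16.971,-16.971) [heading=225, draw]
  RT 353: heading 225 -> 232
  -- iteration 2/3 --
  FD 4: (-16.971,-16.971) -> (-19.433,-20.123) [heading=232, draw]
  RT 353: heading 232 -> 239
  -- iteration 3/3 --
  FD 4: (-19.433,-20.123) -> (-21.493,-23.551) [heading=239, draw]
  RT 353: heading 239 -> 246
]
BK 14: (-21.493,-23.551) -> (-15.799,-10.762) [heading=246, draw]
FD 17: (-15.799,-10.762) -> (-22.714,-26.292) [heading=246, draw]
RT 180: heading 246 -> 66
FD 1: (-22.714,-26.292) -> (-22.307,-25.378) [heading=66, draw]
LT 90: heading 66 -> 156
Final: pos=(-22.307,-25.378), heading=156, 8 segment(s) drawn
Segments drawn: 8

Answer: 8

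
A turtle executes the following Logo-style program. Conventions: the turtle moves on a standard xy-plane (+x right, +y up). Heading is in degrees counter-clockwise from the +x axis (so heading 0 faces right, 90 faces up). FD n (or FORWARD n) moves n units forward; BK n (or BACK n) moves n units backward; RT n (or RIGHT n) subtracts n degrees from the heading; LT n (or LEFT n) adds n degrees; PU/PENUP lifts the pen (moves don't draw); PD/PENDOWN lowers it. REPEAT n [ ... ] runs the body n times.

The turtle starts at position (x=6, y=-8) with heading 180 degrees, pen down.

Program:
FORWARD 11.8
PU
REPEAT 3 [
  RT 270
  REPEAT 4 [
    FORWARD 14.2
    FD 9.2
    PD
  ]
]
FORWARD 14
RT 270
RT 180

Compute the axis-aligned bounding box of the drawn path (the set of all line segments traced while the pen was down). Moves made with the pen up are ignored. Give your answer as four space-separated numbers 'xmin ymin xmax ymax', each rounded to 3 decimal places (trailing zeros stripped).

Executing turtle program step by step:
Start: pos=(6,-8), heading=180, pen down
FD 11.8: (6,-8) -> (-5.8,-8) [heading=180, draw]
PU: pen up
REPEAT 3 [
  -- iteration 1/3 --
  RT 270: heading 180 -> 270
  REPEAT 4 [
    -- iteration 1/4 --
    FD 14.2: (-5.8,-8) -> (-5.8,-22.2) [heading=270, move]
    FD 9.2: (-5.8,-22.2) -> (-5.8,-31.4) [heading=270, move]
    PD: pen down
    -- iteration 2/4 --
    FD 14.2: (-5.8,-31.4) -> (-5.8,-45.6) [heading=270, draw]
    FD 9.2: (-5.8,-45.6) -> (-5.8,-54.8) [heading=270, draw]
    PD: pen down
    -- iteration 3/4 --
    FD 14.2: (-5.8,-54.8) -> (-5.8,-69) [heading=270, draw]
    FD 9.2: (-5.8,-69) -> (-5.8,-78.2) [heading=270, draw]
    PD: pen down
    -- iteration 4/4 --
    FD 14.2: (-5.8,-78.2) -> (-5.8,-92.4) [heading=270, draw]
    FD 9.2: (-5.8,-92.4) -> (-5.8,-101.6) [heading=270, draw]
    PD: pen down
  ]
  -- iteration 2/3 --
  RT 270: heading 270 -> 0
  REPEAT 4 [
    -- iteration 1/4 --
    FD 14.2: (-5.8,-101.6) -> (8.4,-101.6) [heading=0, draw]
    FD 9.2: (8.4,-101.6) -> (17.6,-101.6) [heading=0, draw]
    PD: pen down
    -- iteration 2/4 --
    FD 14.2: (17.6,-101.6) -> (31.8,-101.6) [heading=0, draw]
    FD 9.2: (31.8,-101.6) -> (41,-101.6) [heading=0, draw]
    PD: pen down
    -- iteration 3/4 --
    FD 14.2: (41,-101.6) -> (55.2,-101.6) [heading=0, draw]
    FD 9.2: (55.2,-101.6) -> (64.4,-101.6) [heading=0, draw]
    PD: pen down
    -- iteration 4/4 --
    FD 14.2: (64.4,-101.6) -> (78.6,-101.6) [heading=0, draw]
    FD 9.2: (78.6,-101.6) -> (87.8,-101.6) [heading=0, draw]
    PD: pen down
  ]
  -- iteration 3/3 --
  RT 270: heading 0 -> 90
  REPEAT 4 [
    -- iteration 1/4 --
    FD 14.2: (87.8,-101.6) -> (87.8,-87.4) [heading=90, draw]
    FD 9.2: (87.8,-87.4) -> (87.8,-78.2) [heading=90, draw]
    PD: pen down
    -- iteration 2/4 --
    FD 14.2: (87.8,-78.2) -> (87.8,-64) [heading=90, draw]
    FD 9.2: (87.8,-64) -> (87.8,-54.8) [heading=90, draw]
    PD: pen down
    -- iteration 3/4 --
    FD 14.2: (87.8,-54.8) -> (87.8,-40.6) [heading=90, draw]
    FD 9.2: (87.8,-40.6) -> (87.8,-31.4) [heading=90, draw]
    PD: pen down
    -- iteration 4/4 --
    FD 14.2: (87.8,-31.4) -> (87.8,-17.2) [heading=90, draw]
    FD 9.2: (87.8,-17.2) -> (87.8,-8) [heading=90, draw]
    PD: pen down
  ]
]
FD 14: (87.8,-8) -> (87.8,6) [heading=90, draw]
RT 270: heading 90 -> 180
RT 180: heading 180 -> 0
Final: pos=(87.8,6), heading=0, 24 segment(s) drawn

Segment endpoints: x in {-5.8, -5.8, -5.8, -5.8, -5.8, -5.8, -5.8, -5.8, 6, 8.4, 17.6, 31.8, 41, 55.2, 64.4, 78.6, 87.8}, y in {-101.6, -92.4, -87.4, -78.2, -69, -64, -54.8, -45.6, -40.6, -31.4, -17.2, -8, -8, -8, 6}
xmin=-5.8, ymin=-101.6, xmax=87.8, ymax=6

Answer: -5.8 -101.6 87.8 6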